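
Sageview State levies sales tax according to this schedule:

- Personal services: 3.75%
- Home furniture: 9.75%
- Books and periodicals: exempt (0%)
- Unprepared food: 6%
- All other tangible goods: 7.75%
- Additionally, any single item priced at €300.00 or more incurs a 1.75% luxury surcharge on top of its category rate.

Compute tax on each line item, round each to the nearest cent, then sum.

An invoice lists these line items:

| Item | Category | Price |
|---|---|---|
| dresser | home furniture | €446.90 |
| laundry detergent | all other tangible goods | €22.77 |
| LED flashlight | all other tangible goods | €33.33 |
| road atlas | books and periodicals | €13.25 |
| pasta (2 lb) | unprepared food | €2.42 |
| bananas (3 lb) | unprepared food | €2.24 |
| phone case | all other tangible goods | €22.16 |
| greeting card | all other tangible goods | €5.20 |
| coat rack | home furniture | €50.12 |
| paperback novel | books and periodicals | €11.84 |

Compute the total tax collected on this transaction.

Dresser €446.90: home furniture → 9.75% + 1.75% surcharge = 11.5% → €51.39
Laundry detergent €22.77: all other tangible goods → 7.75% → €1.76
LED flashlight €33.33: all other tangible goods → 7.75% → €2.58
Road atlas €13.25: books and periodicals → 0% → €0.00
Pasta (2 lb) €2.42: unprepared food → 6% → €0.15
Bananas (3 lb) €2.24: unprepared food → 6% → €0.13
Phone case €22.16: all other tangible goods → 7.75% → €1.72
Greeting card €5.20: all other tangible goods → 7.75% → €0.40
Coat rack €50.12: home furniture → 9.75% → €4.89
Paperback novel €11.84: books and periodicals → 0% → €0.00
Total tax = €51.39 + €1.76 + €2.58 + €0.15 + €0.13 + €1.72 + €0.40 + €4.89 = €63.02

€63.02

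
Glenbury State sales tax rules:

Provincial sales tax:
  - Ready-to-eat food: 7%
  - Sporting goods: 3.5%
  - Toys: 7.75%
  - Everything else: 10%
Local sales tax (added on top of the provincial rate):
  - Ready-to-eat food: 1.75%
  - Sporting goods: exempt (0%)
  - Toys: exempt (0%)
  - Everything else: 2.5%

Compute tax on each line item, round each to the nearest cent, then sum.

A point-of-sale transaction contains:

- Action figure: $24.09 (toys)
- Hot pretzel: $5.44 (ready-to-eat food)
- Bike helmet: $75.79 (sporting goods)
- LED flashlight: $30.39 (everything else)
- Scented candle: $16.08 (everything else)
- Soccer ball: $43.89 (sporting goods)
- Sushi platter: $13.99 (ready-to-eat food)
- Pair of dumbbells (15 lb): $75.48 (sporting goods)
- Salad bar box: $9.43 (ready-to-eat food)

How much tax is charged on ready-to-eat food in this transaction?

$2.53

Hot pretzel $5.44: ready-to-eat food → 7% + 1.75% local = 8.75% → $0.48
Sushi platter $13.99: ready-to-eat food → 7% + 1.75% local = 8.75% → $1.22
Salad bar box $9.43: ready-to-eat food → 7% + 1.75% local = 8.75% → $0.83
Tax on ready-to-eat food = $0.48 + $1.22 + $0.83 = $2.53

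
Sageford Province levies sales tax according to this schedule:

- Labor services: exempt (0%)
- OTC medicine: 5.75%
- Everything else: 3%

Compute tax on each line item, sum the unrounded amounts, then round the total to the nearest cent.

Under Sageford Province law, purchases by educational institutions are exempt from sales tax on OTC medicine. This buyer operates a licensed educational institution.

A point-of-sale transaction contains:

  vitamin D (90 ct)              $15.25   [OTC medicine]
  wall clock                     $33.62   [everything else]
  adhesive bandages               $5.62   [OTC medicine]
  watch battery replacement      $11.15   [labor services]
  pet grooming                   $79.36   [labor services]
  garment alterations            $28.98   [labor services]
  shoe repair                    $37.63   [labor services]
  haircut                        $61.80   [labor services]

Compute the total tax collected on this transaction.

Vitamin D (90 ct) $15.25: OTC medicine, buyer-exempt → 0% → $0.00
Wall clock $33.62: everything else → 3% → $1.0086
Adhesive bandages $5.62: OTC medicine, buyer-exempt → 0% → $0.00
Watch battery replacement $11.15: labor services → 0% → $0.00
Pet grooming $79.36: labor services → 0% → $0.00
Garment alterations $28.98: labor services → 0% → $0.00
Shoe repair $37.63: labor services → 0% → $0.00
Haircut $61.80: labor services → 0% → $0.00
Unrounded tax sum = $1.0086 → $1.01

$1.01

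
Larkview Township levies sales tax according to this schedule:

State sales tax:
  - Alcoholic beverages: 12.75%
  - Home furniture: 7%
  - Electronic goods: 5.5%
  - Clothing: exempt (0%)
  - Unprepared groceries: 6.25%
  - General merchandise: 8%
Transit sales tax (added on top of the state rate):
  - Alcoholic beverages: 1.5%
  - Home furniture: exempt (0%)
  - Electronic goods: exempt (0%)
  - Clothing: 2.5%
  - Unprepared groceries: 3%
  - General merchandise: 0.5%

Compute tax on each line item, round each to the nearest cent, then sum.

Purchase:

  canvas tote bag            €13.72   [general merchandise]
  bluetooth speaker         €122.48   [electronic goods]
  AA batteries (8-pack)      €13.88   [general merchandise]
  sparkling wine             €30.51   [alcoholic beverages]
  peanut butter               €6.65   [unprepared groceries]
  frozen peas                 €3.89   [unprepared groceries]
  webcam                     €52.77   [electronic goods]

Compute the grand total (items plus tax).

Canvas tote bag €13.72: general merchandise → 8% + 0.5% transit = 8.5% → €1.17
Bluetooth speaker €122.48: electronic goods → 5.5% + 0% transit = 5.5% → €6.74
AA batteries (8-pack) €13.88: general merchandise → 8% + 0.5% transit = 8.5% → €1.18
Sparkling wine €30.51: alcoholic beverages → 12.75% + 1.5% transit = 14.25% → €4.35
Peanut butter €6.65: unprepared groceries → 6.25% + 3% transit = 9.25% → €0.62
Frozen peas €3.89: unprepared groceries → 6.25% + 3% transit = 9.25% → €0.36
Webcam €52.77: electronic goods → 5.5% + 0% transit = 5.5% → €2.90
Subtotal = €243.90; tax = €17.32; total due = €261.22

€261.22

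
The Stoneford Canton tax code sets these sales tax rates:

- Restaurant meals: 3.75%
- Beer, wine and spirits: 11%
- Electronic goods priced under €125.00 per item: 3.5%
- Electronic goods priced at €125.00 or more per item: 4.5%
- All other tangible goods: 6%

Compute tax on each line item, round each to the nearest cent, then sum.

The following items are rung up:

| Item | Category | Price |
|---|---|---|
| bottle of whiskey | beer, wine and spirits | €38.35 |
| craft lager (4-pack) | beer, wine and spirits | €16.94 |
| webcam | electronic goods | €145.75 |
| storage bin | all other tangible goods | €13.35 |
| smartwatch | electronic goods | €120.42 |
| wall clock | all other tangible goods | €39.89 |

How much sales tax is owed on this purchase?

€20.04

Bottle of whiskey €38.35: beer, wine and spirits → 11% → €4.22
Craft lager (4-pack) €16.94: beer, wine and spirits → 11% → €1.86
Webcam €145.75: electronic goods, €125.00 or more → 4.5% → €6.56
Storage bin €13.35: all other tangible goods → 6% → €0.80
Smartwatch €120.42: electronic goods, under €125.00 → 3.5% → €4.21
Wall clock €39.89: all other tangible goods → 6% → €2.39
Total tax = €4.22 + €1.86 + €6.56 + €0.80 + €4.21 + €2.39 = €20.04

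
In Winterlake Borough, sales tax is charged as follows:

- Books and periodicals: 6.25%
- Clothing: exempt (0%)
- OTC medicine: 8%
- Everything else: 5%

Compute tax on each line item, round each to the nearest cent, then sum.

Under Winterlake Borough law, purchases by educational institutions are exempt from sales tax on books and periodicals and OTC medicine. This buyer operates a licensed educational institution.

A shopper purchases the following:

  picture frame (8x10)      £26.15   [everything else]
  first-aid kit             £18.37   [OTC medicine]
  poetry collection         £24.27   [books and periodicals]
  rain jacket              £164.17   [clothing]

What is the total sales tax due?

£1.31

Picture frame (8x10) £26.15: everything else → 5% → £1.31
First-aid kit £18.37: OTC medicine, buyer-exempt → 0% → £0.00
Poetry collection £24.27: books and periodicals, buyer-exempt → 0% → £0.00
Rain jacket £164.17: clothing → 0% → £0.00
Total tax = £1.31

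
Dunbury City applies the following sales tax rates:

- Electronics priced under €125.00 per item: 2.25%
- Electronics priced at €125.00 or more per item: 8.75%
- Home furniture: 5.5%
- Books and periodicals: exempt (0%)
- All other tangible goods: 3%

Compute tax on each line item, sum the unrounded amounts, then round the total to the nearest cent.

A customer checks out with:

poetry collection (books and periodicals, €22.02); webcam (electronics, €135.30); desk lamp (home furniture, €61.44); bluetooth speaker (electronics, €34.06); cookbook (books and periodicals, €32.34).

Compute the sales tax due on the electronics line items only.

Webcam €135.30: electronics, €125.00 or more → 8.75% → €11.83875
Bluetooth speaker €34.06: electronics, under €125.00 → 2.25% → €0.76635
Tax on electronics: unrounded sum = €12.6051 → €12.61

€12.61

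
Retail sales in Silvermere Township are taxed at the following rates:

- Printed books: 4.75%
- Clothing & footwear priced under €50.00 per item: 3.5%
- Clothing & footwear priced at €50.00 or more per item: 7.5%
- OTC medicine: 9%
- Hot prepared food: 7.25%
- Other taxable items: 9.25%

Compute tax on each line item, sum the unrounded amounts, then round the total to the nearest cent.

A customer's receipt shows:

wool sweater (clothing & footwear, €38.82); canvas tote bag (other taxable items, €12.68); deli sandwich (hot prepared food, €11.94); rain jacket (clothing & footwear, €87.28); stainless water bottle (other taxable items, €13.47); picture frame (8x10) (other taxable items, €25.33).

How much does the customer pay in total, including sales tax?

€203.05

Wool sweater €38.82: clothing & footwear, under €50.00 → 3.5% → €1.3587
Canvas tote bag €12.68: other taxable items → 9.25% → €1.1729
Deli sandwich €11.94: hot prepared food → 7.25% → €0.86565
Rain jacket €87.28: clothing & footwear, €50.00 or more → 7.5% → €6.546
Stainless water bottle €13.47: other taxable items → 9.25% → €1.245975
Picture frame (8x10) €25.33: other taxable items → 9.25% → €2.343025
Subtotal = €189.52; unrounded tax = €13.53225 → €13.53; total due = €203.05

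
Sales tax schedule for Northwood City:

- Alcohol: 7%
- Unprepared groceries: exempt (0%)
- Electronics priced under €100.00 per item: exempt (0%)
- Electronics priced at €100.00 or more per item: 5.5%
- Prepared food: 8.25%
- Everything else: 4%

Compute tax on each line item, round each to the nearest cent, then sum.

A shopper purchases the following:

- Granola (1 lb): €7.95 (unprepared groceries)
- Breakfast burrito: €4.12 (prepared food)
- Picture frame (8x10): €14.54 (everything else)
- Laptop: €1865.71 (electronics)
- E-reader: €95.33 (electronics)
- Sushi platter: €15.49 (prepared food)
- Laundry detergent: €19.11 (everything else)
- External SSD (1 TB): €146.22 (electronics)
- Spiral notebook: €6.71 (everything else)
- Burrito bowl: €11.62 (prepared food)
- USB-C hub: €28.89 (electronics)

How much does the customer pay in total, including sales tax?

€2330.53

Granola (1 lb) €7.95: unprepared groceries → 0% → €0.00
Breakfast burrito €4.12: prepared food → 8.25% → €0.34
Picture frame (8x10) €14.54: everything else → 4% → €0.58
Laptop €1865.71: electronics, €100.00 or more → 5.5% → €102.61
E-reader €95.33: electronics, under €100.00 → 0% → €0.00
Sushi platter €15.49: prepared food → 8.25% → €1.28
Laundry detergent €19.11: everything else → 4% → €0.76
External SSD (1 TB) €146.22: electronics, €100.00 or more → 5.5% → €8.04
Spiral notebook €6.71: everything else → 4% → €0.27
Burrito bowl €11.62: prepared food → 8.25% → €0.96
USB-C hub €28.89: electronics, under €100.00 → 0% → €0.00
Subtotal = €2215.69; tax = €114.84; total due = €2330.53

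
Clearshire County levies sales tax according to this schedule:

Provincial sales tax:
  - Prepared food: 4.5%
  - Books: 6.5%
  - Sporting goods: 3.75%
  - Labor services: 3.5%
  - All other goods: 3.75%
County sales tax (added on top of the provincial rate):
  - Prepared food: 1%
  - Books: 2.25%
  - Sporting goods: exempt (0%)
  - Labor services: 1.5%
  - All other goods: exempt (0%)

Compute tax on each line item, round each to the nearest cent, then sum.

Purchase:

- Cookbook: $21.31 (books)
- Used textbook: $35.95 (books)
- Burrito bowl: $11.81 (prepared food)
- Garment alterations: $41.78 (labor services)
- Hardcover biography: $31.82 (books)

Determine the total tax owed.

Cookbook $21.31: books → 6.5% + 2.25% county = 8.75% → $1.86
Used textbook $35.95: books → 6.5% + 2.25% county = 8.75% → $3.15
Burrito bowl $11.81: prepared food → 4.5% + 1% county = 5.5% → $0.65
Garment alterations $41.78: labor services → 3.5% + 1.5% county = 5% → $2.09
Hardcover biography $31.82: books → 6.5% + 2.25% county = 8.75% → $2.78
Total tax = $1.86 + $3.15 + $0.65 + $2.09 + $2.78 = $10.53

$10.53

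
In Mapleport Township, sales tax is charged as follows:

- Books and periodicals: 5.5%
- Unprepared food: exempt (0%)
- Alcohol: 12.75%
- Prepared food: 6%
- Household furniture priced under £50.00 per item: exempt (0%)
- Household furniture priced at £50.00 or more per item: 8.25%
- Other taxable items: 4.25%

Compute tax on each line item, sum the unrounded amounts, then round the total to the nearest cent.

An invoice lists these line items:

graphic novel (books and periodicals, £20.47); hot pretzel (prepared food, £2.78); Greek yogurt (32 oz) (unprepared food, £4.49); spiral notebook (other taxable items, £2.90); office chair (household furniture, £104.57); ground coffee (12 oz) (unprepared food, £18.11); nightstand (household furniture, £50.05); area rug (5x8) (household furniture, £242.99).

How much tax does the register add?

£34.22

Graphic novel £20.47: books and periodicals → 5.5% → £1.12585
Hot pretzel £2.78: prepared food → 6% → £0.1668
Greek yogurt (32 oz) £4.49: unprepared food → 0% → £0.00
Spiral notebook £2.90: other taxable items → 4.25% → £0.12325
Office chair £104.57: household furniture, £50.00 or more → 8.25% → £8.627025
Ground coffee (12 oz) £18.11: unprepared food → 0% → £0.00
Nightstand £50.05: household furniture, £50.00 or more → 8.25% → £4.129125
Area rug (5x8) £242.99: household furniture, £50.00 or more → 8.25% → £20.046675
Unrounded tax sum = £34.218725 → £34.22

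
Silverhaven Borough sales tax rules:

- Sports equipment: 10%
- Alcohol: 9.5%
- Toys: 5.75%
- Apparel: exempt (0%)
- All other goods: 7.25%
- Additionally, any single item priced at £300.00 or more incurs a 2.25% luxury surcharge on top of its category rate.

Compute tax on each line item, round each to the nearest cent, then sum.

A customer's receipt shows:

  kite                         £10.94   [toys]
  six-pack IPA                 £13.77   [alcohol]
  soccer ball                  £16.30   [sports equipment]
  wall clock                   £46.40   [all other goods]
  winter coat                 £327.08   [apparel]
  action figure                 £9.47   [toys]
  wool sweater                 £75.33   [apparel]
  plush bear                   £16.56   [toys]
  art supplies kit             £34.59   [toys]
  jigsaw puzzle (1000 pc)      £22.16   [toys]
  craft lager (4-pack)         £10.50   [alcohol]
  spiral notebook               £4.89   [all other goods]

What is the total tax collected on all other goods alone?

Wall clock £46.40: all other goods → 7.25% → £3.36
Spiral notebook £4.89: all other goods → 7.25% → £0.35
Tax on all other goods = £3.36 + £0.35 = £3.71

£3.71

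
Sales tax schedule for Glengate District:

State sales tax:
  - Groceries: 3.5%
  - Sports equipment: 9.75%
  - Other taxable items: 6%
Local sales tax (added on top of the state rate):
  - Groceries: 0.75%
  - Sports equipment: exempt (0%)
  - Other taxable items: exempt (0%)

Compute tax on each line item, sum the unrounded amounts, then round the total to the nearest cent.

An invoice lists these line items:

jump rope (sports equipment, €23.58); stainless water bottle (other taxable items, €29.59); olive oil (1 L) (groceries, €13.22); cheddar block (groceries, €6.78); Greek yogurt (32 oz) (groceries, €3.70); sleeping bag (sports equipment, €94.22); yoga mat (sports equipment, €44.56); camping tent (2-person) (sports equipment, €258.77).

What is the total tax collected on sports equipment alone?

€41.06

Jump rope €23.58: sports equipment → 9.75% + 0% local = 9.75% → €2.29905
Sleeping bag €94.22: sports equipment → 9.75% + 0% local = 9.75% → €9.18645
Yoga mat €44.56: sports equipment → 9.75% + 0% local = 9.75% → €4.3446
Camping tent (2-person) €258.77: sports equipment → 9.75% + 0% local = 9.75% → €25.230075
Tax on sports equipment: unrounded sum = €41.060175 → €41.06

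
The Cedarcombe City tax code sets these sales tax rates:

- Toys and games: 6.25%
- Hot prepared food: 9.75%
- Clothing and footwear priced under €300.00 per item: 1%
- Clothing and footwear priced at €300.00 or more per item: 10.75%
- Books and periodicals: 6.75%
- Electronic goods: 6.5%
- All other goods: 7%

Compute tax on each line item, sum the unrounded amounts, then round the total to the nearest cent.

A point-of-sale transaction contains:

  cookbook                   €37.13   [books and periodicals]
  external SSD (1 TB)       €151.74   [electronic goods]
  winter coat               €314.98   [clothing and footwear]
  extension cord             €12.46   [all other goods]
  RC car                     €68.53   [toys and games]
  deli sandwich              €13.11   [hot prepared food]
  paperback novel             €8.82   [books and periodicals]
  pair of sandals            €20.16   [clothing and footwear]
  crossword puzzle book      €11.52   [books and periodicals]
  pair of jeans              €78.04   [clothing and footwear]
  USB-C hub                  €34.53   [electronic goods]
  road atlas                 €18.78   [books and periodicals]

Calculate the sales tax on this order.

€58.53

Cookbook €37.13: books and periodicals → 6.75% → €2.506275
External SSD (1 TB) €151.74: electronic goods → 6.5% → €9.8631
Winter coat €314.98: clothing and footwear, €300.00 or more → 10.75% → €33.86035
Extension cord €12.46: all other goods → 7% → €0.8722
RC car €68.53: toys and games → 6.25% → €4.283125
Deli sandwich €13.11: hot prepared food → 9.75% → €1.278225
Paperback novel €8.82: books and periodicals → 6.75% → €0.59535
Pair of sandals €20.16: clothing and footwear, under €300.00 → 1% → €0.2016
Crossword puzzle book €11.52: books and periodicals → 6.75% → €0.7776
Pair of jeans €78.04: clothing and footwear, under €300.00 → 1% → €0.7804
USB-C hub €34.53: electronic goods → 6.5% → €2.24445
Road atlas €18.78: books and periodicals → 6.75% → €1.26765
Unrounded tax sum = €58.530325 → €58.53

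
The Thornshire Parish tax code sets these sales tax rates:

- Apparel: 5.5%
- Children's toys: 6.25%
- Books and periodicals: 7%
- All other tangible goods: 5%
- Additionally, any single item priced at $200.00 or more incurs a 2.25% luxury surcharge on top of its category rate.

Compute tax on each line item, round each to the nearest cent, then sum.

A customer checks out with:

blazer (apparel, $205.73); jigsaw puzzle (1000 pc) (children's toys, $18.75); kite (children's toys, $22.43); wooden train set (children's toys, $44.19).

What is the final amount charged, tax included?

$312.37

Blazer $205.73: apparel → 5.5% + 2.25% surcharge = 7.75% → $15.94
Jigsaw puzzle (1000 pc) $18.75: children's toys → 6.25% → $1.17
Kite $22.43: children's toys → 6.25% → $1.40
Wooden train set $44.19: children's toys → 6.25% → $2.76
Subtotal = $291.10; tax = $21.27; total due = $312.37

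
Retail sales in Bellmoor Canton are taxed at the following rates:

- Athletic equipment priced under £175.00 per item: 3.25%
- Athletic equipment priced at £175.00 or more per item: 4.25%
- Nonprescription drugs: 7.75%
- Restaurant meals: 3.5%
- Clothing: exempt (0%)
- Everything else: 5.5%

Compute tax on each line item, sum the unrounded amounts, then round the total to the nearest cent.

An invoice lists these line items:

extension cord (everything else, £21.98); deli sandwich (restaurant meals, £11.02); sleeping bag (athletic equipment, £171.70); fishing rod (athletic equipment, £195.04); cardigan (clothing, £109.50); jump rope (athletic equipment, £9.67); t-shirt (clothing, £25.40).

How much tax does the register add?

Extension cord £21.98: everything else → 5.5% → £1.2089
Deli sandwich £11.02: restaurant meals → 3.5% → £0.3857
Sleeping bag £171.70: athletic equipment, under £175.00 → 3.25% → £5.58025
Fishing rod £195.04: athletic equipment, £175.00 or more → 4.25% → £8.2892
Cardigan £109.50: clothing → 0% → £0.00
Jump rope £9.67: athletic equipment, under £175.00 → 3.25% → £0.314275
T-shirt £25.40: clothing → 0% → £0.00
Unrounded tax sum = £15.778325 → £15.78

£15.78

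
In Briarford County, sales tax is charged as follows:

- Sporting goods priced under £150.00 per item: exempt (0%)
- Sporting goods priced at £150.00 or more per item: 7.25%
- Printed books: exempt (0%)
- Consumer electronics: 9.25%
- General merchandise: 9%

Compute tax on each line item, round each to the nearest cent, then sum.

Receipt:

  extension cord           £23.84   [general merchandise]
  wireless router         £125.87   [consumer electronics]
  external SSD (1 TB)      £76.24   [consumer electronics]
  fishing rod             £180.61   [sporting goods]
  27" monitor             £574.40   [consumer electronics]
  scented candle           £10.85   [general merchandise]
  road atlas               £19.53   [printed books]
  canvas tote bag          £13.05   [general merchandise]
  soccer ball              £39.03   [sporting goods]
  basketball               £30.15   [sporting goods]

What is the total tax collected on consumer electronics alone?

£71.82

Wireless router £125.87: consumer electronics → 9.25% → £11.64
External SSD (1 TB) £76.24: consumer electronics → 9.25% → £7.05
27" monitor £574.40: consumer electronics → 9.25% → £53.13
Tax on consumer electronics = £11.64 + £7.05 + £53.13 = £71.82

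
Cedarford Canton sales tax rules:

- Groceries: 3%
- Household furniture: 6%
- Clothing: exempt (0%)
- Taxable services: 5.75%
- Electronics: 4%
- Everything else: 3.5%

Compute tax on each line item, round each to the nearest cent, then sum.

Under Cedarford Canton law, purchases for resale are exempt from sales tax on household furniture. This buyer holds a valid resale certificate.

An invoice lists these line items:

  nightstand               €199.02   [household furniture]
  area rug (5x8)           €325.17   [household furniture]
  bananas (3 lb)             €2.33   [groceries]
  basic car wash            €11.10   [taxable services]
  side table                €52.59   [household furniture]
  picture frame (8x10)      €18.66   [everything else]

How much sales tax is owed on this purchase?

€1.36

Nightstand €199.02: household furniture, buyer-exempt → 0% → €0.00
Area rug (5x8) €325.17: household furniture, buyer-exempt → 0% → €0.00
Bananas (3 lb) €2.33: groceries → 3% → €0.07
Basic car wash €11.10: taxable services → 5.75% → €0.64
Side table €52.59: household furniture, buyer-exempt → 0% → €0.00
Picture frame (8x10) €18.66: everything else → 3.5% → €0.65
Total tax = €0.07 + €0.64 + €0.65 = €1.36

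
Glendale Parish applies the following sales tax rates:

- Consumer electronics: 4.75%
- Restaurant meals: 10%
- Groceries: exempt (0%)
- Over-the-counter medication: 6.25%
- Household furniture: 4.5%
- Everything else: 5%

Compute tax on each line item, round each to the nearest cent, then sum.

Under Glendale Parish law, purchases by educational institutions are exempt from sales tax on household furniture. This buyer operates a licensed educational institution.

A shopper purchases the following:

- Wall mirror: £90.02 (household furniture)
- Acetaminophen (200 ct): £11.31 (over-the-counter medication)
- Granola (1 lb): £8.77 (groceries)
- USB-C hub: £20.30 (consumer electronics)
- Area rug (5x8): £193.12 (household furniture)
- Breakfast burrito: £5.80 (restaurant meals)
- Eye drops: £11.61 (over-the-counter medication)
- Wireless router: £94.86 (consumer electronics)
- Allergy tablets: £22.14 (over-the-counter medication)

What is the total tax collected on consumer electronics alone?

USB-C hub £20.30: consumer electronics → 4.75% → £0.96
Wireless router £94.86: consumer electronics → 4.75% → £4.51
Tax on consumer electronics = £0.96 + £4.51 = £5.47

£5.47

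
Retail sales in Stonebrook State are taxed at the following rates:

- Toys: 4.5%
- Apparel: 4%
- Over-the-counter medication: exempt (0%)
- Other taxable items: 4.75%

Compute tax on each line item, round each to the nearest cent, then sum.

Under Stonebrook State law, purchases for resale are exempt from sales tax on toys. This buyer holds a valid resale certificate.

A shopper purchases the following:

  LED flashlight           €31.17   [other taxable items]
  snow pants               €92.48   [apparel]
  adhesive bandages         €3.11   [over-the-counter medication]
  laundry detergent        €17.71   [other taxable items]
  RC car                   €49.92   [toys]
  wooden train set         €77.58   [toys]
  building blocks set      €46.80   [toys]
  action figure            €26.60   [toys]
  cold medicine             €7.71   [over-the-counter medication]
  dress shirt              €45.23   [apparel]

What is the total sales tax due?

€7.83

LED flashlight €31.17: other taxable items → 4.75% → €1.48
Snow pants €92.48: apparel → 4% → €3.70
Adhesive bandages €3.11: over-the-counter medication → 0% → €0.00
Laundry detergent €17.71: other taxable items → 4.75% → €0.84
RC car €49.92: toys, buyer-exempt → 0% → €0.00
Wooden train set €77.58: toys, buyer-exempt → 0% → €0.00
Building blocks set €46.80: toys, buyer-exempt → 0% → €0.00
Action figure €26.60: toys, buyer-exempt → 0% → €0.00
Cold medicine €7.71: over-the-counter medication → 0% → €0.00
Dress shirt €45.23: apparel → 4% → €1.81
Total tax = €1.48 + €3.70 + €0.84 + €1.81 = €7.83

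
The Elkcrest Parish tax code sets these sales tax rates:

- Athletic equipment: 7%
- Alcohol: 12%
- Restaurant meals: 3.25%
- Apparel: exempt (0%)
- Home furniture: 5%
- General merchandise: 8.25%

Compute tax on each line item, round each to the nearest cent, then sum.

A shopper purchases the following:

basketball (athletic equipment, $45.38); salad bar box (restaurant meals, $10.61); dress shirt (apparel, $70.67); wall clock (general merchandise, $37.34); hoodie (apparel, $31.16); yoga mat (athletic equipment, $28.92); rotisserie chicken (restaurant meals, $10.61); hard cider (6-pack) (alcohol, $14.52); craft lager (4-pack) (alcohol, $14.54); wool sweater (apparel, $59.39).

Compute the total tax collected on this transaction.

$12.44

Basketball $45.38: athletic equipment → 7% → $3.18
Salad bar box $10.61: restaurant meals → 3.25% → $0.34
Dress shirt $70.67: apparel → 0% → $0.00
Wall clock $37.34: general merchandise → 8.25% → $3.08
Hoodie $31.16: apparel → 0% → $0.00
Yoga mat $28.92: athletic equipment → 7% → $2.02
Rotisserie chicken $10.61: restaurant meals → 3.25% → $0.34
Hard cider (6-pack) $14.52: alcohol → 12% → $1.74
Craft lager (4-pack) $14.54: alcohol → 12% → $1.74
Wool sweater $59.39: apparel → 0% → $0.00
Total tax = $3.18 + $0.34 + $3.08 + $2.02 + $0.34 + $1.74 + $1.74 = $12.44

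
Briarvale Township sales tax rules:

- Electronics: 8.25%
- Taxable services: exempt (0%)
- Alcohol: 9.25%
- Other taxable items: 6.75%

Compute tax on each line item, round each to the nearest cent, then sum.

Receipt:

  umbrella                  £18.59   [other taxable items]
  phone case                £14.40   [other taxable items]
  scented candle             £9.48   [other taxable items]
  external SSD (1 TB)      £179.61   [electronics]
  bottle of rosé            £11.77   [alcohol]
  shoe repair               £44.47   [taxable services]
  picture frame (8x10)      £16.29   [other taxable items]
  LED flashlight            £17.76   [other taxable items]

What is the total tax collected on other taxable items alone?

Umbrella £18.59: other taxable items → 6.75% → £1.25
Phone case £14.40: other taxable items → 6.75% → £0.97
Scented candle £9.48: other taxable items → 6.75% → £0.64
Picture frame (8x10) £16.29: other taxable items → 6.75% → £1.10
LED flashlight £17.76: other taxable items → 6.75% → £1.20
Tax on other taxable items = £1.25 + £0.97 + £0.64 + £1.10 + £1.20 = £5.16

£5.16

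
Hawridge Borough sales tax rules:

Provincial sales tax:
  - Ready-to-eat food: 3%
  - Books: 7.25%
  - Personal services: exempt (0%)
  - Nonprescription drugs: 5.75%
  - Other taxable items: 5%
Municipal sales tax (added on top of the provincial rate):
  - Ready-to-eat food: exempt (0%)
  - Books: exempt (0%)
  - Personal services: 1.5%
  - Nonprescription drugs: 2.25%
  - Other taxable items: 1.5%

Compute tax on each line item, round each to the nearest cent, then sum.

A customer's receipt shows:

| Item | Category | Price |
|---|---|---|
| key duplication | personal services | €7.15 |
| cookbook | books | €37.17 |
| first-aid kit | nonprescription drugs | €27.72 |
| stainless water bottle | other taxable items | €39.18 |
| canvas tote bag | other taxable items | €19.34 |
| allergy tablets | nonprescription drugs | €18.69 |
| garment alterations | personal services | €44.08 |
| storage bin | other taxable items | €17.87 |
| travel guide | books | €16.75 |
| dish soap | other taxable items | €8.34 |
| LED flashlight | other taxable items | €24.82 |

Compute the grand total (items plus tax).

€276.62

Key duplication €7.15: personal services → 0% + 1.5% municipal = 1.5% → €0.11
Cookbook €37.17: books → 7.25% + 0% municipal = 7.25% → €2.69
First-aid kit €27.72: nonprescription drugs → 5.75% + 2.25% municipal = 8% → €2.22
Stainless water bottle €39.18: other taxable items → 5% + 1.5% municipal = 6.5% → €2.55
Canvas tote bag €19.34: other taxable items → 5% + 1.5% municipal = 6.5% → €1.26
Allergy tablets €18.69: nonprescription drugs → 5.75% + 2.25% municipal = 8% → €1.50
Garment alterations €44.08: personal services → 0% + 1.5% municipal = 1.5% → €0.66
Storage bin €17.87: other taxable items → 5% + 1.5% municipal = 6.5% → €1.16
Travel guide €16.75: books → 7.25% + 0% municipal = 7.25% → €1.21
Dish soap €8.34: other taxable items → 5% + 1.5% municipal = 6.5% → €0.54
LED flashlight €24.82: other taxable items → 5% + 1.5% municipal = 6.5% → €1.61
Subtotal = €261.11; tax = €15.51; total due = €276.62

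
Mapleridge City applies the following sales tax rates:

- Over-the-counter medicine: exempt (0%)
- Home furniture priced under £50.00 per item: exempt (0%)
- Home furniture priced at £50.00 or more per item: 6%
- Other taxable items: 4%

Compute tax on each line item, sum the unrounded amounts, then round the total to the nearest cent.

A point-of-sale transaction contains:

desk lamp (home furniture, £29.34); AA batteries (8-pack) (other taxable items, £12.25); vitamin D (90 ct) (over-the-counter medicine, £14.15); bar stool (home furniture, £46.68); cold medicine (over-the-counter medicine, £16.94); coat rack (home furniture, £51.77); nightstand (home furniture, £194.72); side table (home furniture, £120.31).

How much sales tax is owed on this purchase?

Desk lamp £29.34: home furniture, under £50.00 → 0% → £0.00
AA batteries (8-pack) £12.25: other taxable items → 4% → £0.49
Vitamin D (90 ct) £14.15: over-the-counter medicine → 0% → £0.00
Bar stool £46.68: home furniture, under £50.00 → 0% → £0.00
Cold medicine £16.94: over-the-counter medicine → 0% → £0.00
Coat rack £51.77: home furniture, £50.00 or more → 6% → £3.1062
Nightstand £194.72: home furniture, £50.00 or more → 6% → £11.6832
Side table £120.31: home furniture, £50.00 or more → 6% → £7.2186
Unrounded tax sum = £22.498 → £22.50

£22.50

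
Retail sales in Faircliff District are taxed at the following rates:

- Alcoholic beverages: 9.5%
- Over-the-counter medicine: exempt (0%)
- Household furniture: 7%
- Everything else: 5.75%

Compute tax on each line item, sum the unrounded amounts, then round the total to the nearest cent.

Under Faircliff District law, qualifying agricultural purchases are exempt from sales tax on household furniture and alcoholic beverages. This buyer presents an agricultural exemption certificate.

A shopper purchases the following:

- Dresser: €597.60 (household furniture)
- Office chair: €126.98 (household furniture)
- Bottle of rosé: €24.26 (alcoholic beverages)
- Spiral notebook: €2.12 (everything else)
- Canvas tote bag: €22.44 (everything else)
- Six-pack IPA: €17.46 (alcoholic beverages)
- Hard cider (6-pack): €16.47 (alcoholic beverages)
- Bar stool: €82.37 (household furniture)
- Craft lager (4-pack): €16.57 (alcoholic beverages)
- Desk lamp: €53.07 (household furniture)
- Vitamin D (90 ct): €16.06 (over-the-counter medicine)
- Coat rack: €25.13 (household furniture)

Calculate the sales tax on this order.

Dresser €597.60: household furniture, buyer-exempt → 0% → €0.00
Office chair €126.98: household furniture, buyer-exempt → 0% → €0.00
Bottle of rosé €24.26: alcoholic beverages, buyer-exempt → 0% → €0.00
Spiral notebook €2.12: everything else → 5.75% → €0.1219
Canvas tote bag €22.44: everything else → 5.75% → €1.2903
Six-pack IPA €17.46: alcoholic beverages, buyer-exempt → 0% → €0.00
Hard cider (6-pack) €16.47: alcoholic beverages, buyer-exempt → 0% → €0.00
Bar stool €82.37: household furniture, buyer-exempt → 0% → €0.00
Craft lager (4-pack) €16.57: alcoholic beverages, buyer-exempt → 0% → €0.00
Desk lamp €53.07: household furniture, buyer-exempt → 0% → €0.00
Vitamin D (90 ct) €16.06: over-the-counter medicine → 0% → €0.00
Coat rack €25.13: household furniture, buyer-exempt → 0% → €0.00
Unrounded tax sum = €1.4122 → €1.41

€1.41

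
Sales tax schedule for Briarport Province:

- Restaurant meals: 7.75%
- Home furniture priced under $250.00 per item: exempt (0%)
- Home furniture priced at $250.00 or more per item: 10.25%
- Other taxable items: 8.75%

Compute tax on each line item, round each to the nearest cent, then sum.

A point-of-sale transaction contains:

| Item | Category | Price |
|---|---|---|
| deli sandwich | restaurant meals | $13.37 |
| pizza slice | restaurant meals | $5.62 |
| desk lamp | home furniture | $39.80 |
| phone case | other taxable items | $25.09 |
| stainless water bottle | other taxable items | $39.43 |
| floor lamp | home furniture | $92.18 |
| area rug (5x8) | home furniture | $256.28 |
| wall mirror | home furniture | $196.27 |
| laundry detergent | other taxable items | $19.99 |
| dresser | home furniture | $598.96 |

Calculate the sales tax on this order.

Deli sandwich $13.37: restaurant meals → 7.75% → $1.04
Pizza slice $5.62: restaurant meals → 7.75% → $0.44
Desk lamp $39.80: home furniture, under $250.00 → 0% → $0.00
Phone case $25.09: other taxable items → 8.75% → $2.20
Stainless water bottle $39.43: other taxable items → 8.75% → $3.45
Floor lamp $92.18: home furniture, under $250.00 → 0% → $0.00
Area rug (5x8) $256.28: home furniture, $250.00 or more → 10.25% → $26.27
Wall mirror $196.27: home furniture, under $250.00 → 0% → $0.00
Laundry detergent $19.99: other taxable items → 8.75% → $1.75
Dresser $598.96: home furniture, $250.00 or more → 10.25% → $61.39
Total tax = $1.04 + $0.44 + $2.20 + $3.45 + $26.27 + $1.75 + $61.39 = $96.54

$96.54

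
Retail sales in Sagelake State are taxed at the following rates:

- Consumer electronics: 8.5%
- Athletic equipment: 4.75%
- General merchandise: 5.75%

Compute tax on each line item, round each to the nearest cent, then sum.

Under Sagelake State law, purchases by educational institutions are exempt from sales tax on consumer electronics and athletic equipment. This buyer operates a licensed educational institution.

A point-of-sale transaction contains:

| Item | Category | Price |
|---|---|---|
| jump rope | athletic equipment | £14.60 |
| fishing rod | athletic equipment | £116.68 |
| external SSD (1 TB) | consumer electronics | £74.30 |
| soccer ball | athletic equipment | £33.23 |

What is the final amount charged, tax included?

Jump rope £14.60: athletic equipment, buyer-exempt → 0% → £0.00
Fishing rod £116.68: athletic equipment, buyer-exempt → 0% → £0.00
External SSD (1 TB) £74.30: consumer electronics, buyer-exempt → 0% → £0.00
Soccer ball £33.23: athletic equipment, buyer-exempt → 0% → £0.00
Subtotal = £238.81; tax = £0.00; total due = £238.81

£238.81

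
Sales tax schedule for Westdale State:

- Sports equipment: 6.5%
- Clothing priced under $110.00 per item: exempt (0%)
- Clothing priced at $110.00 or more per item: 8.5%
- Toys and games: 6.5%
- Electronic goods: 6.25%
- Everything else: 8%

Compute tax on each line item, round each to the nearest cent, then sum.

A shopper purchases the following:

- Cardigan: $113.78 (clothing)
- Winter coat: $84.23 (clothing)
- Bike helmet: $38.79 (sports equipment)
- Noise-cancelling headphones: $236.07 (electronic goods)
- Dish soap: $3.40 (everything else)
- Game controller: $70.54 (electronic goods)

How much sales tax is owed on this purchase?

$31.62

Cardigan $113.78: clothing, $110.00 or more → 8.5% → $9.67
Winter coat $84.23: clothing, under $110.00 → 0% → $0.00
Bike helmet $38.79: sports equipment → 6.5% → $2.52
Noise-cancelling headphones $236.07: electronic goods → 6.25% → $14.75
Dish soap $3.40: everything else → 8% → $0.27
Game controller $70.54: electronic goods → 6.25% → $4.41
Total tax = $9.67 + $2.52 + $14.75 + $0.27 + $4.41 = $31.62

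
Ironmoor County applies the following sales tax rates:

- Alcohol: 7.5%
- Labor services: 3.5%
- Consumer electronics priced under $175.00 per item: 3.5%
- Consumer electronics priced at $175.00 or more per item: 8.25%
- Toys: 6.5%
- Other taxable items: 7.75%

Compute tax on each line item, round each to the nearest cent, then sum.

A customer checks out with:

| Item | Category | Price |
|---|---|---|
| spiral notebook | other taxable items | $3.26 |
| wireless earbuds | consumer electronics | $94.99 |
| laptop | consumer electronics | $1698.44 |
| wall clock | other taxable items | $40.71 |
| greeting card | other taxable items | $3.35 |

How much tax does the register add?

Spiral notebook $3.26: other taxable items → 7.75% → $0.25
Wireless earbuds $94.99: consumer electronics, under $175.00 → 3.5% → $3.32
Laptop $1698.44: consumer electronics, $175.00 or more → 8.25% → $140.12
Wall clock $40.71: other taxable items → 7.75% → $3.16
Greeting card $3.35: other taxable items → 7.75% → $0.26
Total tax = $0.25 + $3.32 + $140.12 + $3.16 + $0.26 = $147.11

$147.11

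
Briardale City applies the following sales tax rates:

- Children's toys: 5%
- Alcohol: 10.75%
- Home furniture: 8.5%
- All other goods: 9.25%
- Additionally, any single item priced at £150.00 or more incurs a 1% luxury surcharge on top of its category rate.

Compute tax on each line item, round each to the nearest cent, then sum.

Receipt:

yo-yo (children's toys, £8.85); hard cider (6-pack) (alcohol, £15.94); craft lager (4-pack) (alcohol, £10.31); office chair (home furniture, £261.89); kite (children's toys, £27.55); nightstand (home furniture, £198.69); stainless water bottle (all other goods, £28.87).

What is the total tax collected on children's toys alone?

Yo-yo £8.85: children's toys → 5% → £0.44
Kite £27.55: children's toys → 5% → £1.38
Tax on children's toys = £0.44 + £1.38 = £1.82

£1.82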